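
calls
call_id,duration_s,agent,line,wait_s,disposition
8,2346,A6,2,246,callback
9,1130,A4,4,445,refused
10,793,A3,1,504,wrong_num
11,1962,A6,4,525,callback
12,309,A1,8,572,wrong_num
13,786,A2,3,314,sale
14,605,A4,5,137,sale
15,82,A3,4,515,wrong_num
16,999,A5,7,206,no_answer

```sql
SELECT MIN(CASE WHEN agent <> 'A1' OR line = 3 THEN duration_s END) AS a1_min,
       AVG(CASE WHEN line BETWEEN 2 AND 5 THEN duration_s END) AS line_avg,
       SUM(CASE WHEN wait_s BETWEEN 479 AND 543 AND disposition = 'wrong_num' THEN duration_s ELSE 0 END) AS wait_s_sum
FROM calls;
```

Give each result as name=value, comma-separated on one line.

a1_min=82, line_avg=1151.8333333333, wait_s_sum=875

[a1_min: agent <> 'A1' OR line = 3]
call_id=8: ✓ → 2346
call_id=9: ✓ → 1130
call_id=10: ✓ → 793
call_id=11: ✓ → 1962
call_id=12: ✗
call_id=13: ✓ → 786
call_id=14: ✓ → 605
call_id=15: ✓ → 82
call_id=16: ✓ → 999
a1_min = MIN(2346, 1130, 793, 1962, 786, 605, 82, 999) = 82
—
[line_avg: line BETWEEN 2 AND 5]
call_id=8: ✓ → 2346
call_id=9: ✓ → 1130
call_id=10: ✗
call_id=11: ✓ → 1962
call_id=12: ✗
call_id=13: ✓ → 786
call_id=14: ✓ → 605
call_id=15: ✓ → 82
call_id=16: ✗
line_avg = (2346 + 1130 + 1962 + 786 + 605 + 82) / 6 = 1151.8333333333
—
[wait_s_sum: wait_s BETWEEN 479 AND 543 AND disposition = 'wrong_num']
call_id=8: ✗
call_id=9: ✗
call_id=10: ✓ → 793
call_id=11: ✗
call_id=12: ✗
call_id=13: ✗
call_id=14: ✗
call_id=15: ✓ → 82
call_id=16: ✗
wait_s_sum = 793 + 82 = 875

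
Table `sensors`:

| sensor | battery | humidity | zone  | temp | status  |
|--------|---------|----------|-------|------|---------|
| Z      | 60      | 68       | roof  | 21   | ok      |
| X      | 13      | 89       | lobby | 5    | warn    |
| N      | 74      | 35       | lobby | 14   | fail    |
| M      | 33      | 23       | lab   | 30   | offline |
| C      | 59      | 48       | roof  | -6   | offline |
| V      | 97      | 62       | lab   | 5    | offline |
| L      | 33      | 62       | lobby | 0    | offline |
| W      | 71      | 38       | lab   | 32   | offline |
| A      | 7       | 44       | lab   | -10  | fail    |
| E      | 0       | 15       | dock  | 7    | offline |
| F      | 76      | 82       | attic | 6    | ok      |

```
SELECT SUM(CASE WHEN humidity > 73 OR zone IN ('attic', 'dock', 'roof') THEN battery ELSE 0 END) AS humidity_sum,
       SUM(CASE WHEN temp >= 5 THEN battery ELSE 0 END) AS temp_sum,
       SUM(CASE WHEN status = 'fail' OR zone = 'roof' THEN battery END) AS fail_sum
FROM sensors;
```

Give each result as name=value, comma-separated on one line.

[humidity_sum: humidity > 73 OR zone IN ('attic', 'dock', 'roof')]
sensor=Z: ✓ → 60
sensor=X: ✓ → 13
sensor=N: ✗
sensor=M: ✗
sensor=C: ✓ → 59
sensor=V: ✗
sensor=L: ✗
sensor=W: ✗
sensor=A: ✗
sensor=E: ✓ → 0
sensor=F: ✓ → 76
humidity_sum = 60 + 13 + 59 + 76 = 208
—
[temp_sum: temp >= 5]
sensor=Z: ✓ → 60
sensor=X: ✓ → 13
sensor=N: ✓ → 74
sensor=M: ✓ → 33
sensor=C: ✗
sensor=V: ✓ → 97
sensor=L: ✗
sensor=W: ✓ → 71
sensor=A: ✗
sensor=E: ✓ → 0
sensor=F: ✓ → 76
temp_sum = 60 + 13 + 74 + 33 + 97 + 71 + 76 = 424
—
[fail_sum: status = 'fail' OR zone = 'roof']
sensor=Z: ✓ → 60
sensor=X: ✗
sensor=N: ✓ → 74
sensor=M: ✗
sensor=C: ✓ → 59
sensor=V: ✗
sensor=L: ✗
sensor=W: ✗
sensor=A: ✓ → 7
sensor=E: ✗
sensor=F: ✗
fail_sum = 60 + 74 + 59 + 7 = 200

humidity_sum=208, temp_sum=424, fail_sum=200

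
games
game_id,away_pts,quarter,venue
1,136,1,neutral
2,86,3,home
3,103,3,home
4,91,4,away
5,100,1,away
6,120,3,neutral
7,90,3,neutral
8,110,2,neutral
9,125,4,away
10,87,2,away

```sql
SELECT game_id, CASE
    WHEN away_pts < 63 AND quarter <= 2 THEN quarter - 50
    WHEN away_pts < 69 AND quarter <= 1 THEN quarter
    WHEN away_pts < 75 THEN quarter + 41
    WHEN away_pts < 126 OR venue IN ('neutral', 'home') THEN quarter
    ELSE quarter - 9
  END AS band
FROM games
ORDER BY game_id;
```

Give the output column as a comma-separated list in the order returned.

1, 3, 3, 4, 1, 3, 3, 2, 4, 2

game_id=1: away_pts < 126 OR venue IN ('neutral', 'home') → 1
game_id=2: away_pts < 126 OR venue IN ('neutral', 'home') → 3
game_id=3: away_pts < 126 OR venue IN ('neutral', 'home') → 3
game_id=4: away_pts < 126 OR venue IN ('neutral', 'home') → 4
game_id=5: away_pts < 126 OR venue IN ('neutral', 'home') → 1
game_id=6: away_pts < 126 OR venue IN ('neutral', 'home') → 3
game_id=7: away_pts < 126 OR venue IN ('neutral', 'home') → 3
game_id=8: away_pts < 126 OR venue IN ('neutral', 'home') → 2
game_id=9: away_pts < 126 OR venue IN ('neutral', 'home') → 4
game_id=10: away_pts < 126 OR venue IN ('neutral', 'home') → 2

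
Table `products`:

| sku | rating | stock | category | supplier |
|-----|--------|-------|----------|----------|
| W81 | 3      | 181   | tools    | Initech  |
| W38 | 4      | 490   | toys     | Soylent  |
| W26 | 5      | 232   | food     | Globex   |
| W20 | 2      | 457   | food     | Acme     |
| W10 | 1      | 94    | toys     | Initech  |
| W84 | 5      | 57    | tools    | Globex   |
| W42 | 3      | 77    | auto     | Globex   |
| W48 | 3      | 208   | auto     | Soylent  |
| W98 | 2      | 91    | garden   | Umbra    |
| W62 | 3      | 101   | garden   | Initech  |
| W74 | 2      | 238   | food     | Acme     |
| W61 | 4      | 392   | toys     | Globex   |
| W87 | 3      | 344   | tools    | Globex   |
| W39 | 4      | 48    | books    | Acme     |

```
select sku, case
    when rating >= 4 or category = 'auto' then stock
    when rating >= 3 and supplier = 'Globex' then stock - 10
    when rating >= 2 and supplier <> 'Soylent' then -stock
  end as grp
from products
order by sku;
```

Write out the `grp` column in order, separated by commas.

NULL, -457, 232, 490, 48, 77, 208, 392, -101, -238, -181, 57, 334, -91

sku=W10: (no match → NULL) → NULL
sku=W20: rating >= 2 and supplier <> 'Soylent' → -457
sku=W26: rating >= 4 or category = 'auto' → 232
sku=W38: rating >= 4 or category = 'auto' → 490
sku=W39: rating >= 4 or category = 'auto' → 48
sku=W42: rating >= 4 or category = 'auto' → 77
sku=W48: rating >= 4 or category = 'auto' → 208
sku=W61: rating >= 4 or category = 'auto' → 392
sku=W62: rating >= 2 and supplier <> 'Soylent' → -101
sku=W74: rating >= 2 and supplier <> 'Soylent' → -238
sku=W81: rating >= 2 and supplier <> 'Soylent' → -181
sku=W84: rating >= 4 or category = 'auto' → 57
sku=W87: rating >= 3 and supplier = 'Globex' → 334
sku=W98: rating >= 2 and supplier <> 'Soylent' → -91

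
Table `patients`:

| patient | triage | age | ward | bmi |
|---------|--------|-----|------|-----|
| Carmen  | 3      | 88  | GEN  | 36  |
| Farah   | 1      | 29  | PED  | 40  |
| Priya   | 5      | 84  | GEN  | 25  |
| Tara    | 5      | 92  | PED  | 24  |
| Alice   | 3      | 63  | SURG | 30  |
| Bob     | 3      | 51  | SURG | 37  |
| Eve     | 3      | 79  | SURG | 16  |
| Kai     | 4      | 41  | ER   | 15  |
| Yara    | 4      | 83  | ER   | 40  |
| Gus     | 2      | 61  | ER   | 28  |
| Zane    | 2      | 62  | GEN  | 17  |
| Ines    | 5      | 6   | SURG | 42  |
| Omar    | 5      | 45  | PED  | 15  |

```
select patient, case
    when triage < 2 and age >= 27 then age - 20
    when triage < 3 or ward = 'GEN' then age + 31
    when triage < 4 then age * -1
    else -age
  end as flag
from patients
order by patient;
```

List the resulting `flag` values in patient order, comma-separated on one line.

-63, -51, 119, -79, 9, 92, -6, -41, -45, 115, -92, -83, 93

patient=Alice: triage < 4 → -63
patient=Bob: triage < 4 → -51
patient=Carmen: triage < 3 or ward = 'GEN' → 119
patient=Eve: triage < 4 → -79
patient=Farah: triage < 2 and age >= 27 → 9
patient=Gus: triage < 3 or ward = 'GEN' → 92
patient=Ines: ELSE → -6
patient=Kai: ELSE → -41
patient=Omar: ELSE → -45
patient=Priya: triage < 3 or ward = 'GEN' → 115
patient=Tara: ELSE → -92
patient=Yara: ELSE → -83
patient=Zane: triage < 3 or ward = 'GEN' → 93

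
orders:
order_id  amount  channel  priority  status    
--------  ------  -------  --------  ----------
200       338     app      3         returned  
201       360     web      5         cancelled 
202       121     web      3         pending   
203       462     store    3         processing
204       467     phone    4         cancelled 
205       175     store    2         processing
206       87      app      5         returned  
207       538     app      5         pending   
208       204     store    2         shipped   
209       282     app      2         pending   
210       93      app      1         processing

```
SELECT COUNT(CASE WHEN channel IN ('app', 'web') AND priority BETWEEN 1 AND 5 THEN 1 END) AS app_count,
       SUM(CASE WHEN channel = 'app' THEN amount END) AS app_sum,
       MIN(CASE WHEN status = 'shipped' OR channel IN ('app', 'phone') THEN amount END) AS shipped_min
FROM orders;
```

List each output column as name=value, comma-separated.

[app_count: channel IN ('app', 'web') AND priority BETWEEN 1 AND 5]
order_id=200: ✓ → 1
order_id=201: ✓ → 1
order_id=202: ✓ → 1
order_id=203: ✗
order_id=204: ✗
order_id=205: ✗
order_id=206: ✓ → 1
order_id=207: ✓ → 1
order_id=208: ✗
order_id=209: ✓ → 1
order_id=210: ✓ → 1
app_count = COUNT(1, 1, 1, 1, 1, 1, 1) = 7
—
[app_sum: channel = 'app']
order_id=200: ✓ → 338
order_id=201: ✗
order_id=202: ✗
order_id=203: ✗
order_id=204: ✗
order_id=205: ✗
order_id=206: ✓ → 87
order_id=207: ✓ → 538
order_id=208: ✗
order_id=209: ✓ → 282
order_id=210: ✓ → 93
app_sum = 338 + 87 + 538 + 282 + 93 = 1338
—
[shipped_min: status = 'shipped' OR channel IN ('app', 'phone')]
order_id=200: ✓ → 338
order_id=201: ✗
order_id=202: ✗
order_id=203: ✗
order_id=204: ✓ → 467
order_id=205: ✗
order_id=206: ✓ → 87
order_id=207: ✓ → 538
order_id=208: ✓ → 204
order_id=209: ✓ → 282
order_id=210: ✓ → 93
shipped_min = MIN(338, 467, 87, 538, 204, 282, 93) = 87

app_count=7, app_sum=1338, shipped_min=87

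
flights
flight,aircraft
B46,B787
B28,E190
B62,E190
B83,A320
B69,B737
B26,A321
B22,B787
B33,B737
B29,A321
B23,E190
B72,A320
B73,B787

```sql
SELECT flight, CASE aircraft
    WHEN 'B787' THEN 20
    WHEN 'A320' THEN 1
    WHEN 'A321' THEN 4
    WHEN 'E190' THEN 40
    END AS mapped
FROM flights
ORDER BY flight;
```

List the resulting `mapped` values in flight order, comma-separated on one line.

20, 40, 4, 40, 4, NULL, 20, 40, NULL, 1, 20, 1

flight=B22: aircraft='B787' → 20
flight=B23: aircraft='E190' → 40
flight=B26: aircraft='A321' → 4
flight=B28: aircraft='E190' → 40
flight=B29: aircraft='A321' → 4
flight=B33: (no match → NULL) → NULL
flight=B46: aircraft='B787' → 20
flight=B62: aircraft='E190' → 40
flight=B69: (no match → NULL) → NULL
flight=B72: aircraft='A320' → 1
flight=B73: aircraft='B787' → 20
flight=B83: aircraft='A320' → 1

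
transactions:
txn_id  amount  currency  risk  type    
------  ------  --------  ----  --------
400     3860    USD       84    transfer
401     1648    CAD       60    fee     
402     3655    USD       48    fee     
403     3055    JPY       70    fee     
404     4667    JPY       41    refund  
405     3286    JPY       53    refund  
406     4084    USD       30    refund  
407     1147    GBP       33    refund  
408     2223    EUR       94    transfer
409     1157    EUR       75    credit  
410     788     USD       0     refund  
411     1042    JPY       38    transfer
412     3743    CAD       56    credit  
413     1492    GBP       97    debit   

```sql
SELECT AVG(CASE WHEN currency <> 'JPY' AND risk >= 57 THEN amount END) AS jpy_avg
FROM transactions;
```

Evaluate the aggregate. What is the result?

2076

txn_id=400: ✓ → 3860
txn_id=401: ✓ → 1648
txn_id=402: ✗
txn_id=403: ✗
txn_id=404: ✗
txn_id=405: ✗
txn_id=406: ✗
txn_id=407: ✗
txn_id=408: ✓ → 2223
txn_id=409: ✓ → 1157
txn_id=410: ✗
txn_id=411: ✗
txn_id=412: ✗
txn_id=413: ✓ → 1492
jpy_avg = (3860 + 1648 + 2223 + 1157 + 1492) / 5 = 2076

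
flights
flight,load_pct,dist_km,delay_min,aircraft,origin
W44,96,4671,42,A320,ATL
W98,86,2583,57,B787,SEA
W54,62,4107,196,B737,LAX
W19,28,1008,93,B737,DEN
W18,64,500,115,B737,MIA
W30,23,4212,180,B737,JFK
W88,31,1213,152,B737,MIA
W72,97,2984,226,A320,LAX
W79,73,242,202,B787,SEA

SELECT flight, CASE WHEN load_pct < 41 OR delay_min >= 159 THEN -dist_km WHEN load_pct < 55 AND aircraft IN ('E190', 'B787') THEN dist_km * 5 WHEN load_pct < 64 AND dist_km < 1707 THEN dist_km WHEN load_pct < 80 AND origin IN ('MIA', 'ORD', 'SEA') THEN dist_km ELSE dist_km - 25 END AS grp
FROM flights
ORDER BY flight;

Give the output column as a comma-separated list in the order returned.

flight=W18: load_pct < 80 AND origin IN ('MIA', 'ORD', 'SEA') → 500
flight=W19: load_pct < 41 OR delay_min >= 159 → -1008
flight=W30: load_pct < 41 OR delay_min >= 159 → -4212
flight=W44: ELSE → 4646
flight=W54: load_pct < 41 OR delay_min >= 159 → -4107
flight=W72: load_pct < 41 OR delay_min >= 159 → -2984
flight=W79: load_pct < 41 OR delay_min >= 159 → -242
flight=W88: load_pct < 41 OR delay_min >= 159 → -1213
flight=W98: ELSE → 2558

500, -1008, -4212, 4646, -4107, -2984, -242, -1213, 2558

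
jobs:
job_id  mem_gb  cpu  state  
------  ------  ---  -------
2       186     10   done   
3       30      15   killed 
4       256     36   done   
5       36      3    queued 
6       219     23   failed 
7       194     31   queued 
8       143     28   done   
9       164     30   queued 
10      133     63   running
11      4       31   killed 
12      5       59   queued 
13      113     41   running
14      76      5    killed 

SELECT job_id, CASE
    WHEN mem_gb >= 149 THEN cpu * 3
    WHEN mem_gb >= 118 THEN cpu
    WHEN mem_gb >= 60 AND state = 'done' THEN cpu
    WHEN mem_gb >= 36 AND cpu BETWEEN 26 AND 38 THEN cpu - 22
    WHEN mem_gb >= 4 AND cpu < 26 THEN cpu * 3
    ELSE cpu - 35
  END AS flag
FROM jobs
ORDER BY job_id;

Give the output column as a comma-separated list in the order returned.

30, 45, 108, 9, 69, 93, 28, 90, 63, -4, 24, 6, 15

job_id=2: mem_gb >= 149 → 30
job_id=3: mem_gb >= 4 AND cpu < 26 → 45
job_id=4: mem_gb >= 149 → 108
job_id=5: mem_gb >= 4 AND cpu < 26 → 9
job_id=6: mem_gb >= 149 → 69
job_id=7: mem_gb >= 149 → 93
job_id=8: mem_gb >= 118 → 28
job_id=9: mem_gb >= 149 → 90
job_id=10: mem_gb >= 118 → 63
job_id=11: ELSE → -4
job_id=12: ELSE → 24
job_id=13: ELSE → 6
job_id=14: mem_gb >= 4 AND cpu < 26 → 15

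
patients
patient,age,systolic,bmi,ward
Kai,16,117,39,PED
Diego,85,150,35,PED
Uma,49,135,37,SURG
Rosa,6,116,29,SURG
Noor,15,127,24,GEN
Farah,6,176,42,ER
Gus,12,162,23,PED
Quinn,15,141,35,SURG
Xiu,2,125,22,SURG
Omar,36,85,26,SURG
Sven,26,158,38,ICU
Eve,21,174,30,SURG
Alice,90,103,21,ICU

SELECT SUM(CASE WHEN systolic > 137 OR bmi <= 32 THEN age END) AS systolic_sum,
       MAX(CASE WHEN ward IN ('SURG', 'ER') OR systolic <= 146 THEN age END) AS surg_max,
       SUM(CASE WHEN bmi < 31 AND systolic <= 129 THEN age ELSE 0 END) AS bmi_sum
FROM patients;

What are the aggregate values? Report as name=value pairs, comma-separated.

systolic_sum=314, surg_max=90, bmi_sum=149

[systolic_sum: systolic > 137 OR bmi <= 32]
patient=Kai: ✗
patient=Diego: ✓ → 85
patient=Uma: ✗
patient=Rosa: ✓ → 6
patient=Noor: ✓ → 15
patient=Farah: ✓ → 6
patient=Gus: ✓ → 12
patient=Quinn: ✓ → 15
patient=Xiu: ✓ → 2
patient=Omar: ✓ → 36
patient=Sven: ✓ → 26
patient=Eve: ✓ → 21
patient=Alice: ✓ → 90
systolic_sum = 85 + 6 + 15 + 6 + 12 + 15 + 2 + 36 + 26 + 21 + 90 = 314
—
[surg_max: ward IN ('SURG', 'ER') OR systolic <= 146]
patient=Kai: ✓ → 16
patient=Diego: ✗
patient=Uma: ✓ → 49
patient=Rosa: ✓ → 6
patient=Noor: ✓ → 15
patient=Farah: ✓ → 6
patient=Gus: ✗
patient=Quinn: ✓ → 15
patient=Xiu: ✓ → 2
patient=Omar: ✓ → 36
patient=Sven: ✗
patient=Eve: ✓ → 21
patient=Alice: ✓ → 90
surg_max = MAX(16, 49, 6, 15, 6, 15, 2, 36, 21, 90) = 90
—
[bmi_sum: bmi < 31 AND systolic <= 129]
patient=Kai: ✗
patient=Diego: ✗
patient=Uma: ✗
patient=Rosa: ✓ → 6
patient=Noor: ✓ → 15
patient=Farah: ✗
patient=Gus: ✗
patient=Quinn: ✗
patient=Xiu: ✓ → 2
patient=Omar: ✓ → 36
patient=Sven: ✗
patient=Eve: ✗
patient=Alice: ✓ → 90
bmi_sum = 6 + 15 + 2 + 36 + 90 = 149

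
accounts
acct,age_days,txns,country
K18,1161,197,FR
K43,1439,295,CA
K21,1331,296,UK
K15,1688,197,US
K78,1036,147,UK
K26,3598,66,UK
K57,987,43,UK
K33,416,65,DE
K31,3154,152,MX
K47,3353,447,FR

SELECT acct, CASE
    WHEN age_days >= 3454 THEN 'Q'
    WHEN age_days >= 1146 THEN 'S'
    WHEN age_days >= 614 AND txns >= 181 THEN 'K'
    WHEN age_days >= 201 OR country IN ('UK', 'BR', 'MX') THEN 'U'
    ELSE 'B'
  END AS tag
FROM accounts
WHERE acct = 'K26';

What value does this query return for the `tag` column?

acct = K26: age_days=3598, txns=66, country=UK.
age_days >= 3454 → true → Q

Q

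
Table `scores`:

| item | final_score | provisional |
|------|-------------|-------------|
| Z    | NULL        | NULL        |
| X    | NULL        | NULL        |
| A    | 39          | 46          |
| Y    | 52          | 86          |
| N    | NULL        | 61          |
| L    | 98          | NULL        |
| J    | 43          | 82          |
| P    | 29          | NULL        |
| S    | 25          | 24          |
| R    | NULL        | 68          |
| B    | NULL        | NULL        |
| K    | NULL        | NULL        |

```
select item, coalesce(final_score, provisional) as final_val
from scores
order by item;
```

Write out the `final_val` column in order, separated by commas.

39, NULL, 43, NULL, 98, 61, 29, 68, 25, NULL, 52, NULL

item=A: final_score=39 → 39
item=B: final_score=NULL, provisional=NULL (all NULL) → NULL
item=J: final_score=43 → 43
item=K: final_score=NULL, provisional=NULL (all NULL) → NULL
item=L: final_score=98 → 98
item=N: final_score=NULL, provisional=61 → 61
item=P: final_score=29 → 29
item=R: final_score=NULL, provisional=68 → 68
item=S: final_score=25 → 25
item=X: final_score=NULL, provisional=NULL (all NULL) → NULL
item=Y: final_score=52 → 52
item=Z: final_score=NULL, provisional=NULL (all NULL) → NULL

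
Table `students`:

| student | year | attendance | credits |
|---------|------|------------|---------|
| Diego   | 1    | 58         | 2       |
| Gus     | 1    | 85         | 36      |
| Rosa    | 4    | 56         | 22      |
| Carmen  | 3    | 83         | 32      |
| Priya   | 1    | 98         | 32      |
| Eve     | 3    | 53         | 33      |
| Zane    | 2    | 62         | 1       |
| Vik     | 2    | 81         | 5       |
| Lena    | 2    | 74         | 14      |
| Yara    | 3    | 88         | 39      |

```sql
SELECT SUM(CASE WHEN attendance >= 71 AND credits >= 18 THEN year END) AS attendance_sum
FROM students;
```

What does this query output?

student=Diego: ✗
student=Gus: ✓ → 1
student=Rosa: ✗
student=Carmen: ✓ → 3
student=Priya: ✓ → 1
student=Eve: ✗
student=Zane: ✗
student=Vik: ✗
student=Lena: ✗
student=Yara: ✓ → 3
attendance_sum = 1 + 3 + 1 + 3 = 8

8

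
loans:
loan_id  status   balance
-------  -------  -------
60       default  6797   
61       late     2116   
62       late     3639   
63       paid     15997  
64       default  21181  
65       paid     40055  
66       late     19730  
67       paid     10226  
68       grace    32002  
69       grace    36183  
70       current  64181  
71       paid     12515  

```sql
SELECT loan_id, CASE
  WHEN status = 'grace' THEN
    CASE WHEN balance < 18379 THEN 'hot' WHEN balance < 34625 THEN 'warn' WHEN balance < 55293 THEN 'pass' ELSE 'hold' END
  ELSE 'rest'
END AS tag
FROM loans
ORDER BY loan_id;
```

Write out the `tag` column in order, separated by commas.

loan_id=60: status='default' → outer ELSE → rest
loan_id=61: status='late' → outer ELSE → rest
loan_id=62: status='late' → outer ELSE → rest
loan_id=63: status='paid' → outer ELSE → rest
loan_id=64: status='default' → outer ELSE → rest
loan_id=65: status='paid' → outer ELSE → rest
loan_id=66: status='late' → outer ELSE → rest
loan_id=67: status='paid' → outer ELSE → rest
loan_id=68: status='grace' → inner[balance < 34625] → warn
loan_id=69: status='grace' → inner[balance < 55293] → pass
loan_id=70: status='current' → outer ELSE → rest
loan_id=71: status='paid' → outer ELSE → rest

rest, rest, rest, rest, rest, rest, rest, rest, warn, pass, rest, rest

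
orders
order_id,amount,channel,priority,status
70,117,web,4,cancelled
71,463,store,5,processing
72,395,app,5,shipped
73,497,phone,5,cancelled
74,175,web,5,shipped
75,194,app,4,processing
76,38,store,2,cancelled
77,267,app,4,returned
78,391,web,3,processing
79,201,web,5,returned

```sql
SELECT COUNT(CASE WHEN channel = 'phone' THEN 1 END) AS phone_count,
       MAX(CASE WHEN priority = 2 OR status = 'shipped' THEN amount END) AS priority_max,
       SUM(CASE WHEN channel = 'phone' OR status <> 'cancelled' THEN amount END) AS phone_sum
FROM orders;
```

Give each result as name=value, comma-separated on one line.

[phone_count: channel = 'phone']
order_id=70: ✗
order_id=71: ✗
order_id=72: ✗
order_id=73: ✓ → 1
order_id=74: ✗
order_id=75: ✗
order_id=76: ✗
order_id=77: ✗
order_id=78: ✗
order_id=79: ✗
phone_count = COUNT(1) = 1
—
[priority_max: priority = 2 OR status = 'shipped']
order_id=70: ✗
order_id=71: ✗
order_id=72: ✓ → 395
order_id=73: ✗
order_id=74: ✓ → 175
order_id=75: ✗
order_id=76: ✓ → 38
order_id=77: ✗
order_id=78: ✗
order_id=79: ✗
priority_max = MAX(395, 175, 38) = 395
—
[phone_sum: channel = 'phone' OR status <> 'cancelled']
order_id=70: ✗
order_id=71: ✓ → 463
order_id=72: ✓ → 395
order_id=73: ✓ → 497
order_id=74: ✓ → 175
order_id=75: ✓ → 194
order_id=76: ✗
order_id=77: ✓ → 267
order_id=78: ✓ → 391
order_id=79: ✓ → 201
phone_sum = 463 + 395 + 497 + 175 + 194 + 267 + 391 + 201 = 2583

phone_count=1, priority_max=395, phone_sum=2583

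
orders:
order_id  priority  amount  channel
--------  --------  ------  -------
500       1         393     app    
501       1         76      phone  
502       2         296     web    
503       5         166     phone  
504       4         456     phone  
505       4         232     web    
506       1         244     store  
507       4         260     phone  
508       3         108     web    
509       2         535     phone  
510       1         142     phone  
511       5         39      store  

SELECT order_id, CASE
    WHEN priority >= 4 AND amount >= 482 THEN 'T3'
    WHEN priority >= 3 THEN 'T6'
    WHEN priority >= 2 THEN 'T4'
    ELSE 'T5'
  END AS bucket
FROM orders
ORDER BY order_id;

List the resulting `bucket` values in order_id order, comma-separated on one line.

T5, T5, T4, T6, T6, T6, T5, T6, T6, T4, T5, T6

order_id=500: ELSE → T5
order_id=501: ELSE → T5
order_id=502: priority >= 2 → T4
order_id=503: priority >= 3 → T6
order_id=504: priority >= 3 → T6
order_id=505: priority >= 3 → T6
order_id=506: ELSE → T5
order_id=507: priority >= 3 → T6
order_id=508: priority >= 3 → T6
order_id=509: priority >= 2 → T4
order_id=510: ELSE → T5
order_id=511: priority >= 3 → T6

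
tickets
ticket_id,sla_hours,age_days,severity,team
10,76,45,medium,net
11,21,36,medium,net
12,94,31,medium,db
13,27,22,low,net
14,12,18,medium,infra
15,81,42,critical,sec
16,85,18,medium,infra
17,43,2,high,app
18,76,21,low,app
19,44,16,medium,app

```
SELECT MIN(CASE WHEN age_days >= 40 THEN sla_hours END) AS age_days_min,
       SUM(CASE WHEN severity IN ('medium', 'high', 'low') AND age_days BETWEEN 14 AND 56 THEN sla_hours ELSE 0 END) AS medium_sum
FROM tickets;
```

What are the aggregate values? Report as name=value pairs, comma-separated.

age_days_min=76, medium_sum=435

[age_days_min: age_days >= 40]
ticket_id=10: ✓ → 76
ticket_id=11: ✗
ticket_id=12: ✗
ticket_id=13: ✗
ticket_id=14: ✗
ticket_id=15: ✓ → 81
ticket_id=16: ✗
ticket_id=17: ✗
ticket_id=18: ✗
ticket_id=19: ✗
age_days_min = MIN(76, 81) = 76
—
[medium_sum: severity IN ('medium', 'high', 'low') AND age_days BETWEEN 14 AND 56]
ticket_id=10: ✓ → 76
ticket_id=11: ✓ → 21
ticket_id=12: ✓ → 94
ticket_id=13: ✓ → 27
ticket_id=14: ✓ → 12
ticket_id=15: ✗
ticket_id=16: ✓ → 85
ticket_id=17: ✗
ticket_id=18: ✓ → 76
ticket_id=19: ✓ → 44
medium_sum = 76 + 21 + 94 + 27 + 12 + 85 + 76 + 44 = 435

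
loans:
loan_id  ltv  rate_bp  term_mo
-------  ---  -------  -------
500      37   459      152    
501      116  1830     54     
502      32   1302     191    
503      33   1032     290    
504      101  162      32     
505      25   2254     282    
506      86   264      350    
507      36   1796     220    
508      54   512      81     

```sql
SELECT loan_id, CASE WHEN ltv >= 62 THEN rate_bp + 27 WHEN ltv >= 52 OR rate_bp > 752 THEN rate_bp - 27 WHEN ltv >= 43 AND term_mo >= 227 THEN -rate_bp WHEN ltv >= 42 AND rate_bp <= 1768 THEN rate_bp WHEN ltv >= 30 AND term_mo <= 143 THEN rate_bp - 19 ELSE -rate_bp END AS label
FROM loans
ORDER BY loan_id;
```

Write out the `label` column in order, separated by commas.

loan_id=500: ELSE → -459
loan_id=501: ltv >= 62 → 1857
loan_id=502: ltv >= 52 OR rate_bp > 752 → 1275
loan_id=503: ltv >= 52 OR rate_bp > 752 → 1005
loan_id=504: ltv >= 62 → 189
loan_id=505: ltv >= 52 OR rate_bp > 752 → 2227
loan_id=506: ltv >= 62 → 291
loan_id=507: ltv >= 52 OR rate_bp > 752 → 1769
loan_id=508: ltv >= 52 OR rate_bp > 752 → 485

-459, 1857, 1275, 1005, 189, 2227, 291, 1769, 485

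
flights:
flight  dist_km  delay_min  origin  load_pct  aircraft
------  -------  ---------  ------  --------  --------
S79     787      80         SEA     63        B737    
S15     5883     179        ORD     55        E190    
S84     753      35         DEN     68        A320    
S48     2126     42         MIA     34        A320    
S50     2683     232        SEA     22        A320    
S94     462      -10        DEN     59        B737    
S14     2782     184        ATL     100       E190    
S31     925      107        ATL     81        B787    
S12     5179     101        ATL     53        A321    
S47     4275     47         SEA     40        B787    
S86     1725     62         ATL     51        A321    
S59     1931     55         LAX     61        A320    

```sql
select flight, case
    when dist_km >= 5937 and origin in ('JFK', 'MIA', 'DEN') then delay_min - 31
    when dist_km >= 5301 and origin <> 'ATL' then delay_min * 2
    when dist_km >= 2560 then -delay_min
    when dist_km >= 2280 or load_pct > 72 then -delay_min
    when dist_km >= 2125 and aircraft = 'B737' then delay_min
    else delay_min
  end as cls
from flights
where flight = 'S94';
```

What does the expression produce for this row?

-10

flight = S94: dist_km=462, delay_min=-10, origin=DEN, load_pct=59, aircraft=B737.
dist_km >= 5937 and origin in ('JFK', 'MIA', 'DEN') → false
dist_km >= 5301 and origin <> 'ATL' → false
dist_km >= 2560 → false
dist_km >= 2280 or load_pct > 72 → false
dist_km >= 2125 and aircraft = 'B737' → false
No prior WHEN matched → ELSE → -10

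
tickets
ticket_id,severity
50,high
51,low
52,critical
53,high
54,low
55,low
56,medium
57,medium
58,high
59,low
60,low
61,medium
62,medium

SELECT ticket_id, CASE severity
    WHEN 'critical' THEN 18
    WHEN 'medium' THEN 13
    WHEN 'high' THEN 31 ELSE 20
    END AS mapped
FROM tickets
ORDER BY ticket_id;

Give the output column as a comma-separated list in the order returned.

31, 20, 18, 31, 20, 20, 13, 13, 31, 20, 20, 13, 13

ticket_id=50: severity='high' → 31
ticket_id=51: ELSE → 20
ticket_id=52: severity='critical' → 18
ticket_id=53: severity='high' → 31
ticket_id=54: ELSE → 20
ticket_id=55: ELSE → 20
ticket_id=56: severity='medium' → 13
ticket_id=57: severity='medium' → 13
ticket_id=58: severity='high' → 31
ticket_id=59: ELSE → 20
ticket_id=60: ELSE → 20
ticket_id=61: severity='medium' → 13
ticket_id=62: severity='medium' → 13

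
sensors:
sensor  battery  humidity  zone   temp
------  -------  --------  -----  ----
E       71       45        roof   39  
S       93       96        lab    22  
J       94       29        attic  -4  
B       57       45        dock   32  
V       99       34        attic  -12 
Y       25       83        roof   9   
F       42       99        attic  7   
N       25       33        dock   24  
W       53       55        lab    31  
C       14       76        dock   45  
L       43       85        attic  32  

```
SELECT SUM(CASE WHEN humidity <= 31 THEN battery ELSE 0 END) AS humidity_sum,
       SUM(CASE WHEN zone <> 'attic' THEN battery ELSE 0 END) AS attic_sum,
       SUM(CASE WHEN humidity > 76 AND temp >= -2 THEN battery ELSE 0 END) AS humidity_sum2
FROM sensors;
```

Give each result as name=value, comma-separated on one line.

humidity_sum=94, attic_sum=338, humidity_sum2=203

[humidity_sum: humidity <= 31]
sensor=E: ✗
sensor=S: ✗
sensor=J: ✓ → 94
sensor=B: ✗
sensor=V: ✗
sensor=Y: ✗
sensor=F: ✗
sensor=N: ✗
sensor=W: ✗
sensor=C: ✗
sensor=L: ✗
humidity_sum = 94
—
[attic_sum: zone <> 'attic']
sensor=E: ✓ → 71
sensor=S: ✓ → 93
sensor=J: ✗
sensor=B: ✓ → 57
sensor=V: ✗
sensor=Y: ✓ → 25
sensor=F: ✗
sensor=N: ✓ → 25
sensor=W: ✓ → 53
sensor=C: ✓ → 14
sensor=L: ✗
attic_sum = 71 + 93 + 57 + 25 + 25 + 53 + 14 = 338
—
[humidity_sum2: humidity > 76 AND temp >= -2]
sensor=E: ✗
sensor=S: ✓ → 93
sensor=J: ✗
sensor=B: ✗
sensor=V: ✗
sensor=Y: ✓ → 25
sensor=F: ✓ → 42
sensor=N: ✗
sensor=W: ✗
sensor=C: ✗
sensor=L: ✓ → 43
humidity_sum2 = 93 + 25 + 42 + 43 = 203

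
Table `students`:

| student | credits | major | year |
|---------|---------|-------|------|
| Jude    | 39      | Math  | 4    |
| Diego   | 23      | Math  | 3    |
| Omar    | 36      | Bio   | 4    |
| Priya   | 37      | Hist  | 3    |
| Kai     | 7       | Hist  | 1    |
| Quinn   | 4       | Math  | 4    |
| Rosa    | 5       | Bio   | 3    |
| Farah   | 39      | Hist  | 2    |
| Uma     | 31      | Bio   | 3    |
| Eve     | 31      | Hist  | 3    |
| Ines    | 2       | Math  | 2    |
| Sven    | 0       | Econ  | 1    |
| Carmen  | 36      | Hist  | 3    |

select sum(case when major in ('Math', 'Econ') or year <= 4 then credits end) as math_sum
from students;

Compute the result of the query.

student=Jude: ✓ → 39
student=Diego: ✓ → 23
student=Omar: ✓ → 36
student=Priya: ✓ → 37
student=Kai: ✓ → 7
student=Quinn: ✓ → 4
student=Rosa: ✓ → 5
student=Farah: ✓ → 39
student=Uma: ✓ → 31
student=Eve: ✓ → 31
student=Ines: ✓ → 2
student=Sven: ✓ → 0
student=Carmen: ✓ → 36
math_sum = 39 + 23 + 36 + 37 + 7 + 4 + 5 + 39 + 31 + 31 + 2 + 36 = 290

290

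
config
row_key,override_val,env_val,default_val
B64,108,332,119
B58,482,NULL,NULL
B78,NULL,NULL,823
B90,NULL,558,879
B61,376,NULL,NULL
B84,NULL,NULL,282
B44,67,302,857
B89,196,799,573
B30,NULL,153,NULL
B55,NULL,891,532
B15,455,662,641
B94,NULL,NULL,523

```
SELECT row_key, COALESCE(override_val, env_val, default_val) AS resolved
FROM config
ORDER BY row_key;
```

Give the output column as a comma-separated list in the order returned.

row_key=B15: override_val=455 → 455
row_key=B30: override_val=NULL, env_val=153 → 153
row_key=B44: override_val=67 → 67
row_key=B55: override_val=NULL, env_val=891 → 891
row_key=B58: override_val=482 → 482
row_key=B61: override_val=376 → 376
row_key=B64: override_val=108 → 108
row_key=B78: override_val=NULL, env_val=NULL, default_val=823 → 823
row_key=B84: override_val=NULL, env_val=NULL, default_val=282 → 282
row_key=B89: override_val=196 → 196
row_key=B90: override_val=NULL, env_val=558 → 558
row_key=B94: override_val=NULL, env_val=NULL, default_val=523 → 523

455, 153, 67, 891, 482, 376, 108, 823, 282, 196, 558, 523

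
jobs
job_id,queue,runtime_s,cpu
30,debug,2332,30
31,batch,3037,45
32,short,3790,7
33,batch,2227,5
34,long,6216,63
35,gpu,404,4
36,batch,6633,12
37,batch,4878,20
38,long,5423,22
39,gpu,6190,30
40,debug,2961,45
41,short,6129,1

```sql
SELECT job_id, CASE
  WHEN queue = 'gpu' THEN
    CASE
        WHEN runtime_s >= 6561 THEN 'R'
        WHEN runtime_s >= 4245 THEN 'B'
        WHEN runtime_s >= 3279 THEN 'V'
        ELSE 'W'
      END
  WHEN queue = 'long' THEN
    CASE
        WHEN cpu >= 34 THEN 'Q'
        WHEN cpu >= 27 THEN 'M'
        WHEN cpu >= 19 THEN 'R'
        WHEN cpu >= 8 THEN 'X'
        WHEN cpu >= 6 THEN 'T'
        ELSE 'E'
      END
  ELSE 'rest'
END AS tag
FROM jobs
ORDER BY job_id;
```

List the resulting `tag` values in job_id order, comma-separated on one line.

job_id=30: queue='debug' → outer ELSE → rest
job_id=31: queue='batch' → outer ELSE → rest
job_id=32: queue='short' → outer ELSE → rest
job_id=33: queue='batch' → outer ELSE → rest
job_id=34: queue='long' → inner[cpu >= 34] → Q
job_id=35: queue='gpu' → inner[ELSE] → W
job_id=36: queue='batch' → outer ELSE → rest
job_id=37: queue='batch' → outer ELSE → rest
job_id=38: queue='long' → inner[cpu >= 19] → R
job_id=39: queue='gpu' → inner[runtime_s >= 4245] → B
job_id=40: queue='debug' → outer ELSE → rest
job_id=41: queue='short' → outer ELSE → rest

rest, rest, rest, rest, Q, W, rest, rest, R, B, rest, rest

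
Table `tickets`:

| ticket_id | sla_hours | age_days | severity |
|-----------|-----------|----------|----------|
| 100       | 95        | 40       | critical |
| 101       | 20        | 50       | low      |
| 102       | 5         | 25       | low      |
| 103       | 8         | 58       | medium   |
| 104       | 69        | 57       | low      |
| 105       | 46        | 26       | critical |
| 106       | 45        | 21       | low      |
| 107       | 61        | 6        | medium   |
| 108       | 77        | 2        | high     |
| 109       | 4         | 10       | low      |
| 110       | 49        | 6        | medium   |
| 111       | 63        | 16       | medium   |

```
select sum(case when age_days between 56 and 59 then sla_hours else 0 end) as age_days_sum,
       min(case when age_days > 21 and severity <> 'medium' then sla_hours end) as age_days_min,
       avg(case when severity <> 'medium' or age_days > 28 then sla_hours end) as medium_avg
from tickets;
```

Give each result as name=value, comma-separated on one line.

[age_days_sum: age_days between 56 and 59]
ticket_id=100: ✗
ticket_id=101: ✗
ticket_id=102: ✗
ticket_id=103: ✓ → 8
ticket_id=104: ✓ → 69
ticket_id=105: ✗
ticket_id=106: ✗
ticket_id=107: ✗
ticket_id=108: ✗
ticket_id=109: ✗
ticket_id=110: ✗
ticket_id=111: ✗
age_days_sum = 8 + 69 = 77
—
[age_days_min: age_days > 21 and severity <> 'medium']
ticket_id=100: ✓ → 95
ticket_id=101: ✓ → 20
ticket_id=102: ✓ → 5
ticket_id=103: ✗
ticket_id=104: ✓ → 69
ticket_id=105: ✓ → 46
ticket_id=106: ✗
ticket_id=107: ✗
ticket_id=108: ✗
ticket_id=109: ✗
ticket_id=110: ✗
ticket_id=111: ✗
age_days_min = MIN(95, 20, 5, 69, 46) = 5
—
[medium_avg: severity <> 'medium' or age_days > 28]
ticket_id=100: ✓ → 95
ticket_id=101: ✓ → 20
ticket_id=102: ✓ → 5
ticket_id=103: ✓ → 8
ticket_id=104: ✓ → 69
ticket_id=105: ✓ → 46
ticket_id=106: ✓ → 45
ticket_id=107: ✗
ticket_id=108: ✓ → 77
ticket_id=109: ✓ → 4
ticket_id=110: ✗
ticket_id=111: ✗
medium_avg = (95 + 20 + 5 + 8 + 69 + 46 + 45 + 77 + 4) / 9 = 41

age_days_sum=77, age_days_min=5, medium_avg=41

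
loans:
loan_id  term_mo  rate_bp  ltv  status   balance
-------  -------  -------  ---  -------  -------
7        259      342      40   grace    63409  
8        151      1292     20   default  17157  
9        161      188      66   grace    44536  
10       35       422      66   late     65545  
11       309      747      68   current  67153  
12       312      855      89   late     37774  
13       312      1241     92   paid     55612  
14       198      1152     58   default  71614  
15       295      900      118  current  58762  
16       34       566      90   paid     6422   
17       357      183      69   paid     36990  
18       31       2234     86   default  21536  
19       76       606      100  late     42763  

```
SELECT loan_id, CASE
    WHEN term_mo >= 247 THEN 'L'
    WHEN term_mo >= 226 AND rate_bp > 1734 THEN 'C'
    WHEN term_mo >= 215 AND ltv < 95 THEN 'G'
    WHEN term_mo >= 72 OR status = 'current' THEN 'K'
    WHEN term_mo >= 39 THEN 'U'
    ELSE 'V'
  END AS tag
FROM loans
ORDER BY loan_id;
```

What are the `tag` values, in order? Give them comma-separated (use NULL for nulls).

loan_id=7: term_mo >= 247 → L
loan_id=8: term_mo >= 72 OR status = 'current' → K
loan_id=9: term_mo >= 72 OR status = 'current' → K
loan_id=10: ELSE → V
loan_id=11: term_mo >= 247 → L
loan_id=12: term_mo >= 247 → L
loan_id=13: term_mo >= 247 → L
loan_id=14: term_mo >= 72 OR status = 'current' → K
loan_id=15: term_mo >= 247 → L
loan_id=16: ELSE → V
loan_id=17: term_mo >= 247 → L
loan_id=18: ELSE → V
loan_id=19: term_mo >= 72 OR status = 'current' → K

L, K, K, V, L, L, L, K, L, V, L, V, K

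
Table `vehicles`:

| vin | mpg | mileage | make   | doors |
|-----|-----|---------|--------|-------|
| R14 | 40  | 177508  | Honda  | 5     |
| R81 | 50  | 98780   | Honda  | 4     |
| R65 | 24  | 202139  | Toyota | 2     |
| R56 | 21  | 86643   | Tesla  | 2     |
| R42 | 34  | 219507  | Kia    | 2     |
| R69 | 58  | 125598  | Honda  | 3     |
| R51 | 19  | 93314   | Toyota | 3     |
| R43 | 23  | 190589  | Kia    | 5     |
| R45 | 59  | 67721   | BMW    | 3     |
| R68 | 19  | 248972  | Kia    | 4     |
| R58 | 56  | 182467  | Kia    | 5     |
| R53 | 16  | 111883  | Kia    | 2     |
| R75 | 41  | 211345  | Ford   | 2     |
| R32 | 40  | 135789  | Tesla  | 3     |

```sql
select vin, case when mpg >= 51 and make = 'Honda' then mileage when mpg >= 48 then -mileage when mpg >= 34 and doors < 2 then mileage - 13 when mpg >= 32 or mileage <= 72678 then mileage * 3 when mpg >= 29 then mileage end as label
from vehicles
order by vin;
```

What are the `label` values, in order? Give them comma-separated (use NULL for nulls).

vin=R14: mpg >= 32 or mileage <= 72678 → 532524
vin=R32: mpg >= 32 or mileage <= 72678 → 407367
vin=R42: mpg >= 32 or mileage <= 72678 → 658521
vin=R43: (no match → NULL) → NULL
vin=R45: mpg >= 48 → -67721
vin=R51: (no match → NULL) → NULL
vin=R53: (no match → NULL) → NULL
vin=R56: (no match → NULL) → NULL
vin=R58: mpg >= 48 → -182467
vin=R65: (no match → NULL) → NULL
vin=R68: (no match → NULL) → NULL
vin=R69: mpg >= 51 and make = 'Honda' → 125598
vin=R75: mpg >= 32 or mileage <= 72678 → 634035
vin=R81: mpg >= 48 → -98780

532524, 407367, 658521, NULL, -67721, NULL, NULL, NULL, -182467, NULL, NULL, 125598, 634035, -98780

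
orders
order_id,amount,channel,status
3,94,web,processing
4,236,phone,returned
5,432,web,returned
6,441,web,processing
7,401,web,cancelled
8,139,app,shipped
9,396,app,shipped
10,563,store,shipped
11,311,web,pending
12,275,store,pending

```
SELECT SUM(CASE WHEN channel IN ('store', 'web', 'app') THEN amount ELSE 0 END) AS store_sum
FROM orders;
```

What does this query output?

order_id=3: ✓ → 94
order_id=4: ✗
order_id=5: ✓ → 432
order_id=6: ✓ → 441
order_id=7: ✓ → 401
order_id=8: ✓ → 139
order_id=9: ✓ → 396
order_id=10: ✓ → 563
order_id=11: ✓ → 311
order_id=12: ✓ → 275
store_sum = 94 + 432 + 441 + 401 + 139 + 396 + 563 + 311 + 275 = 3052

3052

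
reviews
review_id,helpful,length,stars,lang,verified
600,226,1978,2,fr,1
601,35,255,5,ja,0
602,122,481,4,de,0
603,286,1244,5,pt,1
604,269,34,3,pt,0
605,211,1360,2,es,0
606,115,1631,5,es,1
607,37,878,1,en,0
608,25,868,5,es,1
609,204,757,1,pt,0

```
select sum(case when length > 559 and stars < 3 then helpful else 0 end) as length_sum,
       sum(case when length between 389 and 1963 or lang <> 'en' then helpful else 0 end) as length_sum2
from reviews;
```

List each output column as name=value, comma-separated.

length_sum=678, length_sum2=1530

[length_sum: length > 559 and stars < 3]
review_id=600: ✓ → 226
review_id=601: ✗
review_id=602: ✗
review_id=603: ✗
review_id=604: ✗
review_id=605: ✓ → 211
review_id=606: ✗
review_id=607: ✓ → 37
review_id=608: ✗
review_id=609: ✓ → 204
length_sum = 226 + 211 + 37 + 204 = 678
—
[length_sum2: length between 389 and 1963 or lang <> 'en']
review_id=600: ✓ → 226
review_id=601: ✓ → 35
review_id=602: ✓ → 122
review_id=603: ✓ → 286
review_id=604: ✓ → 269
review_id=605: ✓ → 211
review_id=606: ✓ → 115
review_id=607: ✓ → 37
review_id=608: ✓ → 25
review_id=609: ✓ → 204
length_sum2 = 226 + 35 + 122 + 286 + 269 + 211 + 115 + 37 + 25 + 204 = 1530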